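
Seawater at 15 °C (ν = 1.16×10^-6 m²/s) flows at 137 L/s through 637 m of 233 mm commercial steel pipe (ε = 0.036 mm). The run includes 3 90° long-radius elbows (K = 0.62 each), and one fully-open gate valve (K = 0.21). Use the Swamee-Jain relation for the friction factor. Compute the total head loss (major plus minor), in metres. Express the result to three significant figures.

H_L ≈ 22.3 m

V = 4Q/(πD²) = 3.213 m/s; V²/2g = 0.5262 m
Re = 6.45×10^5, ε/D = 1.55×10^-4 → f = 0.01472 (Swamee-Jain)
Major: h_f = f(L/D)·V²/2g = 0.01472·2734·0.5262 = 21.17 m
Minor: ΣK = 2.07; h_m = ΣK·V²/2g = 1.089 m
Total H_L = 21.17 + 1.089 = 22.26 m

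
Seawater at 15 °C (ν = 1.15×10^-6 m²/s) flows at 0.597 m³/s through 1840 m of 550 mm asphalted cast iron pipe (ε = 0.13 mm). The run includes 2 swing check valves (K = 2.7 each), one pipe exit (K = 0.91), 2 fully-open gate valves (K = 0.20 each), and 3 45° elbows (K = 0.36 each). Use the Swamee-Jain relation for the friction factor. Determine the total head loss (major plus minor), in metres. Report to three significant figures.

H_L ≈ 18.7 m

V = 4Q/(πD²) = 2.513 m/s; V²/2g = 0.3218 m
Re = 1.20×10^6, ε/D = 2.36×10^-4 → f = 0.01502 (Swamee-Jain)
Major: h_f = f(L/D)·V²/2g = 0.01502·3345·0.3218 = 16.17 m
Minor: ΣK = 7.79; h_m = ΣK·V²/2g = 2.507 m
Total H_L = 16.17 + 2.507 = 18.68 m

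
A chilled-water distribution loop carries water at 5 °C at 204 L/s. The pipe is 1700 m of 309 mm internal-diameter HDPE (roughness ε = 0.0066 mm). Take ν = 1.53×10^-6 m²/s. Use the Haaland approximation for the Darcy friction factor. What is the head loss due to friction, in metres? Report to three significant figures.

h_f ≈ 27.2 m

V = 4Q/(πD²) = 4·0.204/(π·0.309²) = 2.720 m/s
Re = VD/ν = 2.720·0.309/1.53×10^-6 = 5.49×10^5 → turbulent
ε/D = 0.0066/309 = 2.14×10^-5
Haaland: f = 0.01312
h_f = f(L/D)V²/(2g) = 0.01312·(1700/0.309)·2.720²/(2·9.81) = 27.22 m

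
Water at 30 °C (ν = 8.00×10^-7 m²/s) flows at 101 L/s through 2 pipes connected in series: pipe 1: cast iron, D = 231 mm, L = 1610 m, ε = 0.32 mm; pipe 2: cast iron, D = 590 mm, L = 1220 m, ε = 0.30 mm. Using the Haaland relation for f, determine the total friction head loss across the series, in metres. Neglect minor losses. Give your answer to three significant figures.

H ≈ 44.9 m

Pipe 1: V = 2.410 m/s, Re = 6.96×10^5, ε/D = 0.00139, f = 0.02163, h_1 = f(L/D)V²/2g = 44.64 m
Pipe 2: V = 0.3694 m/s, Re = 2.72×10^5, ε/D = 5.08×10^-4, f = 0.01824, h_2 = f(L/D)V²/2g = 0.2624 m
Series → Q common, losses add: H = Σh = 44.90 m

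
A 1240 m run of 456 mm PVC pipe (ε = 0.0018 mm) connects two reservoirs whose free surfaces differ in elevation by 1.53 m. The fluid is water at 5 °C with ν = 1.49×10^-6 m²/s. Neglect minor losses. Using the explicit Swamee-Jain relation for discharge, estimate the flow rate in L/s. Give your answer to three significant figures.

Swamee-Jain (Type II): Q = -0.965·√(gD⁵h_f/L)·ln[ε/(3.7D) + √(3.17ν²L/(gD³h_f))]
√(gD⁵h_f/L) = √(9.81·0.456⁵·1.53/1240) = 0.01545
ε/(3.7D) = 1.07×10^-6; √(3.17ν²L/(gD³h_f)) = 7.83×10^-5
Q = -0.965·0.01545·ln(7.937×10^-5) = 0.1407 m³/s
Check: V = 0.862 m/s, Re = 2.64×10^5, f = 0.01477, h_f = 1.52 m ≈ 1.53 m ✓

Q ≈ 141 L/s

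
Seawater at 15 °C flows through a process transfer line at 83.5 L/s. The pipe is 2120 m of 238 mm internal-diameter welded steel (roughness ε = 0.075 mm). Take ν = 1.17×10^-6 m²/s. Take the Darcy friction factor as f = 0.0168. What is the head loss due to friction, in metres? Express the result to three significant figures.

V = 4Q/(πD²) = 4·0.0835/(π·0.238²) = 1.877 m/s
h_f = f(L/D)V²/(2g) = 0.01680·(2120/0.238)·1.877²/(2·9.81) = 26.87 m

h_f ≈ 26.9 m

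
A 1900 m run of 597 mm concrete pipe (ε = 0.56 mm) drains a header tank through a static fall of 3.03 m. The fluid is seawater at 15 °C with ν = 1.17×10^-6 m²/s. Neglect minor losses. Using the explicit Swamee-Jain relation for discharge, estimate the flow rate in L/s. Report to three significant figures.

Q ≈ 271 L/s

Swamee-Jain (Type II): Q = -0.965·√(gD⁵h_f/L)·ln[ε/(3.7D) + √(3.17ν²L/(gD³h_f))]
√(gD⁵h_f/L) = √(9.81·0.597⁵·3.03/1900) = 0.03444
ε/(3.7D) = 2.54×10^-4; √(3.17ν²L/(gD³h_f)) = 3.61×10^-5
Q = -0.965·0.03444·ln(2.896×10^-4) = 0.2708 m³/s
Check: V = 0.967 m/s, Re = 4.94×10^5, f = 0.02009, h_f = 3.05 m ≈ 3.03 m ✓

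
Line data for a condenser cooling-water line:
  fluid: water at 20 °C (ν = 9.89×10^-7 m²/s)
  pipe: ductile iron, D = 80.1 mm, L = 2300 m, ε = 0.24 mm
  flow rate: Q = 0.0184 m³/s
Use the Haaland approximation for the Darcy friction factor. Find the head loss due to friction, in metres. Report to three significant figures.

V = 4Q/(πD²) = 4·0.0184/(π·0.0801²) = 3.651 m/s
Re = VD/ν = 3.651·0.0801/9.89×10^-7 = 2.96×10^5 → turbulent
ε/D = 0.24/80.1 = 0.00300
Haaland: f = 0.02662
h_f = f(L/D)V²/(2g) = 0.02662·(2300/0.0801)·3.651²/(2·9.81) = 519.4 m

h_f ≈ 519 m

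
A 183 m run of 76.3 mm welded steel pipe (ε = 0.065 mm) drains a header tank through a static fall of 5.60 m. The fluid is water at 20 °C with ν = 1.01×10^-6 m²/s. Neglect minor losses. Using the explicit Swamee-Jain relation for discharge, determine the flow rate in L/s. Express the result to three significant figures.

Q ≈ 6.68 L/s

Swamee-Jain (Type II): Q = -0.965·√(gD⁵h_f/L)·ln[ε/(3.7D) + √(3.17ν²L/(gD³h_f))]
√(gD⁵h_f/L) = √(9.81·0.0763⁵·5.60/183) = 8.811×10^-4
ε/(3.7D) = 2.30×10^-4; √(3.17ν²L/(gD³h_f)) = 1.56×10^-4
Q = -0.965·8.811×10^-4·ln(3.860×10^-4) = 0.006683 m³/s
Check: V = 1.46 m/s, Re = 1.10×10^5, f = 0.02160, h_f = 5.64 m ≈ 5.60 m ✓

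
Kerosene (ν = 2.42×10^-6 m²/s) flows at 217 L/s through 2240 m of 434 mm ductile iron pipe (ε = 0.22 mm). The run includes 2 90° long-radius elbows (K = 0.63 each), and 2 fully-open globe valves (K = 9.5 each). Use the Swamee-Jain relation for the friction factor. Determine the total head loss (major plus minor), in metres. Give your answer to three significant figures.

V = 4Q/(πD²) = 1.467 m/s; V²/2g = 0.1097 m
Re = 2.63×10^5, ε/D = 5.07×10^-4 → f = 0.01855 (Swamee-Jain)
Major: h_f = f(L/D)·V²/2g = 0.01855·5161·0.1097 = 10.50 m
Minor: ΣK = 20.3; h_m = ΣK·V²/2g = 2.222 m
Total H_L = 10.50 + 2.222 = 12.72 m

H_L ≈ 12.7 m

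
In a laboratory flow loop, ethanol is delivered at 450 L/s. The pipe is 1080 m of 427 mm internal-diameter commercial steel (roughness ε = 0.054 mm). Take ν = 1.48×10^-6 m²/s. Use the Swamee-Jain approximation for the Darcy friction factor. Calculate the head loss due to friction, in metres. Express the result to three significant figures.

V = 4Q/(πD²) = 4·0.450/(π·0.427²) = 3.142 m/s
Re = VD/ν = 3.142·0.427/1.48×10^-6 = 9.07×10^5 → turbulent
ε/D = 0.054/427 = 1.26×10^-4
Swamee-Jain: f = 0.01398
h_f = f(L/D)V²/(2g) = 0.01398·(1080/0.427)·3.142²/(2·9.81) = 17.80 m

h_f ≈ 17.8 m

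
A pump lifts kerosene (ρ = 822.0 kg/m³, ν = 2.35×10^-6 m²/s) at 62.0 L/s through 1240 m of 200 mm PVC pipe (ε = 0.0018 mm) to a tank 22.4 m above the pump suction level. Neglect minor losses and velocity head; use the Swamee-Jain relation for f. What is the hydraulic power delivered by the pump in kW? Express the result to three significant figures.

V = 4Q/(πD²) = 1.974 m/s; Re = 1.68×10^5; ε/D = 9.00×10^-6; f = 0.01615
h_f = f(L/D)V²/2g = 19.88 m
Total head H = z + h_f = 22.4 + 19.88 = 42.28 m
P_hyd = ρgQH = 822.0·9.81·0.0620·42.28 = 21.14 kW

P_hyd ≈ 21.1 kW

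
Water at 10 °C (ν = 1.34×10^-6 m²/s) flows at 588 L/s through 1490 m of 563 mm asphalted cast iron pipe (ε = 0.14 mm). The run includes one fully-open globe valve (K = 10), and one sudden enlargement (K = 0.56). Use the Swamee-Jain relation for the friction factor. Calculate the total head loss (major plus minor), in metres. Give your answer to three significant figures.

V = 4Q/(πD²) = 2.362 m/s; V²/2g = 0.2843 m
Re = 9.92×10^5, ε/D = 2.49×10^-4 → f = 0.01528 (Swamee-Jain)
Major: h_f = f(L/D)·V²/2g = 0.01528·2647·0.2843 = 11.50 m
Minor: ΣK = 10.6; h_m = ΣK·V²/2g = 3.003 m
Total H_L = 11.50 + 3.003 = 14.50 m

H_L ≈ 14.5 m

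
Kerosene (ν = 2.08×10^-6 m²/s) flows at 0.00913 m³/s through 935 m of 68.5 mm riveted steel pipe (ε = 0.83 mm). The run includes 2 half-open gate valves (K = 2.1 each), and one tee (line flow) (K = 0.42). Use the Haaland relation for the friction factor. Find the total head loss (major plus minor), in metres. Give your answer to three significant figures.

V = 4Q/(πD²) = 2.477 m/s; V²/2g = 0.3128 m
Re = 8.16×10^4, ε/D = 0.0121 → f = 0.04118 (Haaland)
Major: h_f = f(L/D)·V²/2g = 0.04118·13650·0.3128 = 175.8 m
Minor: ΣK = 4.62; h_m = ΣK·V²/2g = 1.445 m
Total H_L = 175.8 + 1.445 = 177.3 m

H_L ≈ 177 m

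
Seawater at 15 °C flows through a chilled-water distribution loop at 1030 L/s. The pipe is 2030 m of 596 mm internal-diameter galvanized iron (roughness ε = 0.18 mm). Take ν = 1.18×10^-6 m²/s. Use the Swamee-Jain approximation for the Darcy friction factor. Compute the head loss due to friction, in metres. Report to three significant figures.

V = 4Q/(πD²) = 4·1.03/(π·0.596²) = 3.692 m/s
Re = VD/ν = 3.692·0.596/1.18×10^-6 = 1.86×10^6 → turbulent
ε/D = 0.18/596 = 3.02×10^-4
Swamee-Jain: f = 0.01544
h_f = f(L/D)V²/(2g) = 0.01544·(2030/0.596)·3.692²/(2·9.81) = 36.54 m

h_f ≈ 36.5 m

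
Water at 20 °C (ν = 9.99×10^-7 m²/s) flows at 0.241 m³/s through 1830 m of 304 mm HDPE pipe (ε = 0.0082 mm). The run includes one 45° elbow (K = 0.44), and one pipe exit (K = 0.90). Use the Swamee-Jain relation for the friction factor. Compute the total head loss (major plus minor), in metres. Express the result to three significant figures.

H_L ≈ 42.1 m

V = 4Q/(πD²) = 3.320 m/s; V²/2g = 0.5619 m
Re = 1.01×10^6, ε/D = 2.70×10^-5 → f = 0.01222 (Swamee-Jain)
Major: h_f = f(L/D)·V²/2g = 0.01222·6020·0.5619 = 41.32 m
Minor: ΣK = 1.34; h_m = ΣK·V²/2g = 0.7529 m
Total H_L = 41.32 + 0.7529 = 42.07 m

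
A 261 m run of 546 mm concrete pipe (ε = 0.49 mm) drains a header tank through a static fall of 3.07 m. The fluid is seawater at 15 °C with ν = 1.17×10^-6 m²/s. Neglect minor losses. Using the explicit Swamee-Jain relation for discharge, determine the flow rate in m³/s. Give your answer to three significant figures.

Swamee-Jain (Type II): Q = -0.965·√(gD⁵h_f/L)·ln[ε/(3.7D) + √(3.17ν²L/(gD³h_f))]
√(gD⁵h_f/L) = √(9.81·0.546⁵·3.07/261) = 0.07483
ε/(3.7D) = 2.43×10^-4; √(3.17ν²L/(gD³h_f)) = 1.52×10^-5
Q = -0.965·0.07483·ln(2.578×10^-4) = 0.5967 m³/s
Check: V = 2.55 m/s, Re = 1.19×10^6, f = 0.01949, h_f = 3.08 m ≈ 3.07 m ✓

Q ≈ 0.597 m³/s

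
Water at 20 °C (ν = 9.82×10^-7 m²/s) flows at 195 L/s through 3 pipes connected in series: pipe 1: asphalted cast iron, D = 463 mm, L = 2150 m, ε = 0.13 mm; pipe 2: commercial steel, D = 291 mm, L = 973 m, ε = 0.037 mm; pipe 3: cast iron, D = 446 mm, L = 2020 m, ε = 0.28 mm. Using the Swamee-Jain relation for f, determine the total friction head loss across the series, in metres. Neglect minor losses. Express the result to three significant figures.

Pipe 1: V = 1.158 m/s, Re = 5.46×10^5, ε/D = 2.81×10^-4, f = 0.01612, h_1 = f(L/D)V²/2g = 5.117 m
Pipe 2: V = 2.932 m/s, Re = 8.69×10^5, ε/D = 1.27×10^-4, f = 0.01404, h_2 = f(L/D)V²/2g = 20.57 m
Pipe 3: V = 1.248 m/s, Re = 5.67×10^5, ε/D = 6.28×10^-4, f = 0.01844, h_3 = f(L/D)V²/2g = 6.630 m
Series → Q common, losses add: H = Σh = 32.32 m

H ≈ 32.3 m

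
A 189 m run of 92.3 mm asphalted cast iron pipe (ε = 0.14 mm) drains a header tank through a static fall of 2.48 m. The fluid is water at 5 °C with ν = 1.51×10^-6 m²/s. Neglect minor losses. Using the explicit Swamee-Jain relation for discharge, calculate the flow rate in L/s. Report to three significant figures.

Swamee-Jain (Type II): Q = -0.965·√(gD⁵h_f/L)·ln[ε/(3.7D) + √(3.17ν²L/(gD³h_f))]
√(gD⁵h_f/L) = √(9.81·0.0923⁵·2.48/189) = 9.286×10^-4
ε/(3.7D) = 4.10×10^-4; √(3.17ν²L/(gD³h_f)) = 2.67×10^-4
Q = -0.965·9.286×10^-4·ln(6.772×10^-4) = 0.006539 m³/s
Check: V = 0.977 m/s, Re = 5.97×10^4, f = 0.02510, h_f = 2.50 m ≈ 2.48 m ✓

Q ≈ 6.54 L/s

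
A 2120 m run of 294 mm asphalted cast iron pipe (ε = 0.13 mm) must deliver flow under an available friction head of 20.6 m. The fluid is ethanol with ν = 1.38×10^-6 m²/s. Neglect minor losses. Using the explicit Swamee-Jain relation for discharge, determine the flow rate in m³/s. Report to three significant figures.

Swamee-Jain (Type II): Q = -0.965·√(gD⁵h_f/L)·ln[ε/(3.7D) + √(3.17ν²L/(gD³h_f))]
√(gD⁵h_f/L) = √(9.81·0.294⁵·20.6/2120) = 0.01447
ε/(3.7D) = 1.20×10^-4; √(3.17ν²L/(gD³h_f)) = 4.99×10^-5
Q = -0.965·0.01447·ln(1.694×10^-4) = 0.1212 m³/s
Check: V = 1.79 m/s, Re = 3.80×10^5, f = 0.01769, h_f = 20.7 m ≈ 20.6 m ✓

Q ≈ 0.121 m³/s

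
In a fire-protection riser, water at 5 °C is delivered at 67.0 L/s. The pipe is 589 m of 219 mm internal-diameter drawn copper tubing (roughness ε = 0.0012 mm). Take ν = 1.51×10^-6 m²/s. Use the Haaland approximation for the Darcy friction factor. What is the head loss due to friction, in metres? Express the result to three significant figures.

V = 4Q/(πD²) = 4·0.0670/(π·0.219²) = 1.779 m/s
Re = VD/ν = 1.779·0.219/1.51×10^-6 = 2.58×10^5 → turbulent
ε/D = 0.0012/219 = 5.48×10^-6
Haaland: f = 0.01480
h_f = f(L/D)V²/(2g) = 0.01480·(589/0.219)·1.779²/(2·9.81) = 6.417 m

h_f ≈ 6.42 m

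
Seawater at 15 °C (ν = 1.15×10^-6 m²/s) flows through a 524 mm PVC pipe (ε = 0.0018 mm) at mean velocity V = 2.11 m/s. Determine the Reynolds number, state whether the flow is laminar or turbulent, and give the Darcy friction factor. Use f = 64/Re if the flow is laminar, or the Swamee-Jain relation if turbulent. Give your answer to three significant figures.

Re ≈ 9.61×10^5; turbulent; f ≈ 0.0118

Re = VD/ν = 2.110·0.524/1.15×10^-6 = 9.61×10^5
Re > 4000 → turbulent; ε/D = 3.44×10^-6
Swamee-Jain: f = 0.01177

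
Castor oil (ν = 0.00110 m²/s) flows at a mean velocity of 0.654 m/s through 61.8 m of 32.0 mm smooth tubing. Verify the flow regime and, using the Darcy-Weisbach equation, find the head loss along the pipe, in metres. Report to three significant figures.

Re = VD/ν = 0.654·0.03200/0.00110 = 19.0 → laminar (Re < 2300)
f = 64/Re = 3.364
h_f = f(L/D)V²/(2g) = 3.364·(61.8/0.03200)·0.654²/(2·9.81) = 141.6 m

h_f ≈ 142 m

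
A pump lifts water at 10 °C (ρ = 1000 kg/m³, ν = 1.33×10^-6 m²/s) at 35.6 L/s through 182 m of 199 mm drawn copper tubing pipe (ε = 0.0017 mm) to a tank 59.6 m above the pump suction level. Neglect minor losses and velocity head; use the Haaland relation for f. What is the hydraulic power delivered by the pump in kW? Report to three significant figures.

V = 4Q/(πD²) = 1.145 m/s; Re = 1.71×10^5; ε/D = 8.54×10^-6; f = 0.01602
h_f = f(L/D)V²/2g = 0.9785 m
Total head H = z + h_f = 59.6 + 0.9785 = 60.58 m
P_hyd = ρgQH = 1000·9.81·0.0356·60.58 = 21.16 kW

P_hyd ≈ 21.2 kW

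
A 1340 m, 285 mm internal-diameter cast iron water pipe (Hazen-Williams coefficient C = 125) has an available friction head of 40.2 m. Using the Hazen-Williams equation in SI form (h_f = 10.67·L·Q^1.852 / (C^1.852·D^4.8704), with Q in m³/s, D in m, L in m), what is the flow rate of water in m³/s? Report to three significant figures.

Rearranging: Q = [h_f·C^1.852·D^4.8704 / (10.67·L)]^(1/1.852)
Q = [40.2·125^1.852·0.285^4.8704 / (10.67·1340)]^0.540 = 0.1931 m³/s

Q ≈ 0.193 m³/s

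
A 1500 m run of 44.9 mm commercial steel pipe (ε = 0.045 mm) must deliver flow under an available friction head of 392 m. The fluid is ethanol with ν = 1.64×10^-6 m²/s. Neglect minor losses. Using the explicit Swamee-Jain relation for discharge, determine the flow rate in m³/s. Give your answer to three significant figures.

Swamee-Jain (Type II): Q = -0.965·√(gD⁵h_f/L)·ln[ε/(3.7D) + √(3.17ν²L/(gD³h_f))]
√(gD⁵h_f/L) = √(9.81·0.0449⁵·392/1500) = 6.840×10^-4
ε/(3.7D) = 2.71×10^-4; √(3.17ν²L/(gD³h_f)) = 1.92×10^-4
Q = -0.965·6.840×10^-4·ln(4.626×10^-4) = 0.005068 m³/s
Check: V = 3.20 m/s, Re = 8.76×10^4, f = 0.02264, h_f = 395 m ≈ 392 m ✓

Q ≈ 0.00507 m³/s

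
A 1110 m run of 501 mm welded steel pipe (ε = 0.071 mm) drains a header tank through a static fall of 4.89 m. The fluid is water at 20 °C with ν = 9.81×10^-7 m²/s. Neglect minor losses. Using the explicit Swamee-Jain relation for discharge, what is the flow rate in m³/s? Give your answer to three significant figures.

Q ≈ 0.345 m³/s

Swamee-Jain (Type II): Q = -0.965·√(gD⁵h_f/L)·ln[ε/(3.7D) + √(3.17ν²L/(gD³h_f))]
√(gD⁵h_f/L) = √(9.81·0.501⁵·4.89/1110) = 0.03693
ε/(3.7D) = 3.83×10^-5; √(3.17ν²L/(gD³h_f)) = 2.37×10^-5
Q = -0.965·0.03693·ln(6.199×10^-5) = 0.3453 m³/s
Check: V = 1.75 m/s, Re = 8.95×10^5, f = 0.01419, h_f = 4.92 m ≈ 4.89 m ✓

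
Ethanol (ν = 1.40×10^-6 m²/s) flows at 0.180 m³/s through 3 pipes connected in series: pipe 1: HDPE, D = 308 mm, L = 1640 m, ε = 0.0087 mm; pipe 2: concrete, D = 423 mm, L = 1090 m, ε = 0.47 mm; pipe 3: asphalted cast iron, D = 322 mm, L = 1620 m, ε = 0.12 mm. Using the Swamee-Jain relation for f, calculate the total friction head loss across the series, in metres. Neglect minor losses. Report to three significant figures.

Pipe 1: V = 2.416 m/s, Re = 5.32×10^5, ε/D = 2.82×10^-5, f = 0.01340, h_1 = f(L/D)V²/2g = 21.23 m
Pipe 2: V = 1.281 m/s, Re = 3.87×10^5, ε/D = 0.00111, f = 0.02099, h_2 = f(L/D)V²/2g = 4.523 m
Pipe 3: V = 2.210 m/s, Re = 5.08×10^5, ε/D = 3.73×10^-4, f = 0.01691, h_3 = f(L/D)V²/2g = 21.18 m
Series → Q common, losses add: H = Σh = 46.93 m

H ≈ 46.9 m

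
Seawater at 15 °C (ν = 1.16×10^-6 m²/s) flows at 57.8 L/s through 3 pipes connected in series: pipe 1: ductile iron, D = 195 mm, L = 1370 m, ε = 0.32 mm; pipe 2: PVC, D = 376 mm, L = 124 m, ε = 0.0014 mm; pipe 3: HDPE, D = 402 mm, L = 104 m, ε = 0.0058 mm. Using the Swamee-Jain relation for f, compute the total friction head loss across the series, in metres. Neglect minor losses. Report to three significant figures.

Pipe 1: V = 1.935 m/s, Re = 3.25×10^5, ε/D = 0.00164, f = 0.02302, h_1 = f(L/D)V²/2g = 30.87 m
Pipe 2: V = 0.5205 m/s, Re = 1.69×10^5, ε/D = 3.72×10^-6, f = 0.01609, h_2 = f(L/D)V²/2g = 0.07329 m
Pipe 3: V = 0.4554 m/s, Re = 1.58×10^5, ε/D = 1.44×10^-5, f = 0.01639, h_3 = f(L/D)V²/2g = 0.04482 m
Series → Q common, losses add: H = Σh = 30.99 m

H ≈ 31.0 m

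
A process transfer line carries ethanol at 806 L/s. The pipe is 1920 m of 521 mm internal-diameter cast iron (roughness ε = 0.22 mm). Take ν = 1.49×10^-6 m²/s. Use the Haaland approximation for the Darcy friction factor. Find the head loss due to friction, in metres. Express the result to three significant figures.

h_f ≈ 44.3 m

V = 4Q/(πD²) = 4·0.806/(π·0.521²) = 3.781 m/s
Re = VD/ν = 3.781·0.521/1.49×10^-6 = 1.32×10^6 → turbulent
ε/D = 0.22/521 = 4.22×10^-4
Haaland: f = 0.01650
h_f = f(L/D)V²/(2g) = 0.01650·(1920/0.521)·3.781²/(2·9.81) = 44.29 m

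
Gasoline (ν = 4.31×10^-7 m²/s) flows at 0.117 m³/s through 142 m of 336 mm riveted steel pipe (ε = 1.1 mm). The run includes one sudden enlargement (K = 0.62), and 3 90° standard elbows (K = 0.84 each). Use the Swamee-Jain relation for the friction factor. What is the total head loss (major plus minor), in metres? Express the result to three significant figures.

V = 4Q/(πD²) = 1.320 m/s; V²/2g = 0.08874 m
Re = 1.03×10^6, ε/D = 0.00327 → f = 0.02701 (Swamee-Jain)
Major: h_f = f(L/D)·V²/2g = 0.02701·422.6·0.08874 = 1.013 m
Minor: ΣK = 3.14; h_m = ΣK·V²/2g = 0.2787 m
Total H_L = 1.013 + 0.2787 = 1.292 m

H_L ≈ 1.29 m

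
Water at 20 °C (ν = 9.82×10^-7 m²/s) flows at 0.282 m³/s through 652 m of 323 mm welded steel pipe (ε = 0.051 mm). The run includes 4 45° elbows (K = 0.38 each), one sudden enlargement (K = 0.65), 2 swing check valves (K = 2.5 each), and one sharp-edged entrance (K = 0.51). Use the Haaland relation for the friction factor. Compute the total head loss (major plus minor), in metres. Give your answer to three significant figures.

V = 4Q/(πD²) = 3.442 m/s; V²/2g = 0.6037 m
Re = 1.13×10^6, ε/D = 1.58×10^-4 → f = 0.01400 (Haaland)
Major: h_f = f(L/D)·V²/2g = 0.01400·2019·0.6037 = 17.07 m
Minor: ΣK = 7.68; h_m = ΣK·V²/2g = 4.636 m
Total H_L = 17.07 + 4.636 = 21.70 m

H_L ≈ 21.7 m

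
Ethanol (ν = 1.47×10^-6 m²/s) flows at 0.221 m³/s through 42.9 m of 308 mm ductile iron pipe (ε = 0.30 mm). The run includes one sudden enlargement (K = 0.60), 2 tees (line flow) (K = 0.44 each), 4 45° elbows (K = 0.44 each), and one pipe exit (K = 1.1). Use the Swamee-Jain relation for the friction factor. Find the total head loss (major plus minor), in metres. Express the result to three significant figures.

V = 4Q/(πD²) = 2.966 m/s; V²/2g = 0.4484 m
Re = 6.21×10^5, ε/D = 9.74×10^-4 → f = 0.02012 (Swamee-Jain)
Major: h_f = f(L/D)·V²/2g = 0.02012·139.3·0.4484 = 1.256 m
Minor: ΣK = 4.34; h_m = ΣK·V²/2g = 1.946 m
Total H_L = 1.256 + 1.946 = 3.203 m

H_L ≈ 3.20 m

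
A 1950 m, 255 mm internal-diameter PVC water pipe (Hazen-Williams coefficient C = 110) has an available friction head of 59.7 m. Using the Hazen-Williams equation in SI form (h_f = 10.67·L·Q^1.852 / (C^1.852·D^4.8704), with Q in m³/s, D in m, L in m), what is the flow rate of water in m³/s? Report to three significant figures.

Q ≈ 0.128 m³/s

Rearranging: Q = [h_f·C^1.852·D^4.8704 / (10.67·L)]^(1/1.852)
Q = [59.7·110^1.852·0.255^4.8704 / (10.67·1950)]^0.540 = 0.1282 m³/s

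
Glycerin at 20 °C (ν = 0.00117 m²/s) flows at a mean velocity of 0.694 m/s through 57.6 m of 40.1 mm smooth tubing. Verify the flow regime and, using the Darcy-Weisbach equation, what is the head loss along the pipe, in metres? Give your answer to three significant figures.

h_f ≈ 94.9 m

Re = VD/ν = 0.694·0.04010/0.00117 = 23.8 → laminar (Re < 2300)
f = 64/Re = 2.691
h_f = f(L/D)V²/(2g) = 2.691·(57.6/0.04010)·0.694²/(2·9.81) = 94.88 m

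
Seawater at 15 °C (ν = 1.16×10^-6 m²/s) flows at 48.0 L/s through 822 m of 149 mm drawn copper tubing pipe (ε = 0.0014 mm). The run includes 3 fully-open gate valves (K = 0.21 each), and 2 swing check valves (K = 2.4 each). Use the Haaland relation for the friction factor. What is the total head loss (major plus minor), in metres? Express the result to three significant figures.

H_L ≈ 31.9 m

V = 4Q/(πD²) = 2.753 m/s; V²/2g = 0.3862 m
Re = 3.54×10^5, ε/D = 9.40×10^-6 → f = 0.01399 (Haaland)
Major: h_f = f(L/D)·V²/2g = 0.01399·5517·0.3862 = 29.82 m
Minor: ΣK = 5.43; h_m = ΣK·V²/2g = 2.097 m
Total H_L = 29.82 + 2.097 = 31.92 m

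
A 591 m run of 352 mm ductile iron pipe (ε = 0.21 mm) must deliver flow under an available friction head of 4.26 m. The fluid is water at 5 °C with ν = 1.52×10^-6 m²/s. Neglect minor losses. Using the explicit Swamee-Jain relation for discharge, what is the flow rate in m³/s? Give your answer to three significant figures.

Q ≈ 0.160 m³/s

Swamee-Jain (Type II): Q = -0.965·√(gD⁵h_f/L)·ln[ε/(3.7D) + √(3.17ν²L/(gD³h_f))]
√(gD⁵h_f/L) = √(9.81·0.352⁵·4.26/591) = 0.01955
ε/(3.7D) = 1.61×10^-4; √(3.17ν²L/(gD³h_f)) = 4.87×10^-5
Q = -0.965·0.01955·ln(2.100×10^-4) = 0.1597 m³/s
Check: V = 1.64 m/s, Re = 3.80×10^5, f = 0.01860, h_f = 4.29 m ≈ 4.26 m ✓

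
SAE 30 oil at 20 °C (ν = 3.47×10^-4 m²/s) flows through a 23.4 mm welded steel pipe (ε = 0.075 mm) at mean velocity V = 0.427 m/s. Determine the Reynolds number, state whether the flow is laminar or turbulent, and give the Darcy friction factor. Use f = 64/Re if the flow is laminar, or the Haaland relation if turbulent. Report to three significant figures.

Re = VD/ν = 0.4270·0.0234/3.47×10^-4 = 28.8
Re < 2300 → laminar → f = 64/Re = 2.223

Re ≈ 28.8; laminar; f = 64/Re ≈ 2.22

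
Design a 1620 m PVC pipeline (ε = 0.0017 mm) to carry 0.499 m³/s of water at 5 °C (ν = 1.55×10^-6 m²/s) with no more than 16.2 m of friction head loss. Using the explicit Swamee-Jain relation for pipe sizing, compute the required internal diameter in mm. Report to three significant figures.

Swamee-Jain (Type III): D = 0.66·[ε^1.25·(LQ²/(gh_f))^4.75 + ν·Q^9.4·(L/(gh_f))^5.2]^0.04
LQ²/(gh_f) = 2.538; L/(gh_f) = 10.19
Term 1 = ε^1.25·(…)^4.75 = 5.12×10^-6; Term 2 = ν·Q^9.4·(…)^5.2 = 3.94×10^-4
D = 0.66·(5.12×10^-6 + 3.94×10^-4)^0.04 = 0.4826 m = 483 mm
Check: V = 2.73 m/s, Re = 8.49×10^5, f = 0.01201, h_f = 15.3 m ≈ 16.2 m ✓

D ≈ 483 mm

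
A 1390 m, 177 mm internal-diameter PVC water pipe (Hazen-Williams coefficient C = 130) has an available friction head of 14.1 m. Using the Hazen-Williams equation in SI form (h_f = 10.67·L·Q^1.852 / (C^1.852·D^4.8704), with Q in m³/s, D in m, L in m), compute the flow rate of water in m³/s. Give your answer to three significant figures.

Rearranging: Q = [h_f·C^1.852·D^4.8704 / (10.67·L)]^(1/1.852)
Q = [14.1·130^1.852·0.177^4.8704 / (10.67·1390)]^0.540 = 0.03195 m³/s

Q ≈ 0.0320 m³/s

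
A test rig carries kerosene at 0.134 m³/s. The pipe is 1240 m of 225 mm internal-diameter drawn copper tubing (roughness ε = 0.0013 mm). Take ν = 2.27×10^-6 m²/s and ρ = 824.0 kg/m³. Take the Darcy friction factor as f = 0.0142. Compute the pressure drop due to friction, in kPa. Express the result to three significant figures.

Δp ≈ 366 kPa

V = 4Q/(πD²) = 4·0.134/(π·0.225²) = 3.370 m/s
h_f = f(L/D)V²/(2g) = 0.01420·(1240/0.225)·3.370²/(2·9.81) = 45.30 m
Δp = ρg·h_f = 824.0·9.81·45.30 = 366.2 kPa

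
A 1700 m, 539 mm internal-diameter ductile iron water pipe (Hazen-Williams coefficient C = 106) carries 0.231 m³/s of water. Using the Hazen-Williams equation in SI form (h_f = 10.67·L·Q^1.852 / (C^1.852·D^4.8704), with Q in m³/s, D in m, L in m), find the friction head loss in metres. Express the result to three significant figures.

h_f = 10.67·1700·0.231^1.852 / (106^1.852·0.539^4.8704) = 4.329 m

h_f ≈ 4.33 m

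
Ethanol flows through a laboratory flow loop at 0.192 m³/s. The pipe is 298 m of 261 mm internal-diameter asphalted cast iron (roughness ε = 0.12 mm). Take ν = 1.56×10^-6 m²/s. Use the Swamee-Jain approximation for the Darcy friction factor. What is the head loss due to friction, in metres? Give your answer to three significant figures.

h_f ≈ 13.0 m

V = 4Q/(πD²) = 4·0.192/(π·0.261²) = 3.589 m/s
Re = VD/ν = 3.589·0.261/1.56×10^-6 = 6.00×10^5 → turbulent
ε/D = 0.12/261 = 4.60×10^-4
Swamee-Jain: f = 0.01736
h_f = f(L/D)V²/(2g) = 0.01736·(298/0.261)·3.589²/(2·9.81) = 13.01 m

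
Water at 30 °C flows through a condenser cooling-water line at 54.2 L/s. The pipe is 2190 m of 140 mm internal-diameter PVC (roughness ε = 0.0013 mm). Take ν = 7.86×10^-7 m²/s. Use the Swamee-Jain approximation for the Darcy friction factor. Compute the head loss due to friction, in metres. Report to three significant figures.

V = 4Q/(πD²) = 4·0.0542/(π·0.140²) = 3.521 m/s
Re = VD/ν = 3.521·0.140/7.86×10^-7 = 6.27×10^5 → turbulent
ε/D = 0.0013/140 = 9.29×10^-6
Swamee-Jain: f = 0.01275
h_f = f(L/D)V²/(2g) = 0.01275·(2190/0.140)·3.521²/(2·9.81) = 126.0 m

h_f ≈ 126 m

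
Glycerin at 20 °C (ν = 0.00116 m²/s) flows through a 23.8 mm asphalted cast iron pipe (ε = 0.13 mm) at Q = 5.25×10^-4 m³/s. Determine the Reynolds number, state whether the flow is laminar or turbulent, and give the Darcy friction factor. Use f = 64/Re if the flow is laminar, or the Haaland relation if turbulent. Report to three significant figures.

Re ≈ 24.2; laminar; f = 64/Re ≈ 2.64

V = 4Q/(πD²) = 1.180 m/s
Re = VD/ν = 1.180·0.0238/0.00116 = 24.2
Re < 2300 → laminar → f = 64/Re = 2.643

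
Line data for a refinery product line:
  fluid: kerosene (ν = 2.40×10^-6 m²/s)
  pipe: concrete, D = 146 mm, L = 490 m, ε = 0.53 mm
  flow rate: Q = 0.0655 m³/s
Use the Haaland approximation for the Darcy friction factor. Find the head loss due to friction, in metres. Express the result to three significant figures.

V = 4Q/(πD²) = 4·0.0655/(π·0.146²) = 3.912 m/s
Re = VD/ν = 3.912·0.146/2.40×10^-6 = 2.38×10^5 → turbulent
ε/D = 0.53/146 = 0.00363
Haaland: f = 0.02813
h_f = f(L/D)V²/(2g) = 0.02813·(490/0.146)·3.912²/(2·9.81) = 73.65 m

h_f ≈ 73.6 m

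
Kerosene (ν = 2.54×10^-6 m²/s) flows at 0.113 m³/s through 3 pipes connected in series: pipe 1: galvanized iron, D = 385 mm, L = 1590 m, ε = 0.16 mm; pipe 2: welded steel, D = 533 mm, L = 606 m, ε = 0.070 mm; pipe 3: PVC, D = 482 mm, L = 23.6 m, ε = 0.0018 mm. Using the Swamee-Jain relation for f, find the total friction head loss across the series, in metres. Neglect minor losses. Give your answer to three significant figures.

H ≈ 4.08 m

Pipe 1: V = 0.9707 m/s, Re = 1.47×10^5, ε/D = 4.16×10^-4, f = 0.01909, h_1 = f(L/D)V²/2g = 3.786 m
Pipe 2: V = 0.5064 m/s, Re = 1.06×10^5, ε/D = 1.31×10^-4, f = 0.01843, h_2 = f(L/D)V²/2g = 0.2739 m
Pipe 3: V = 0.6193 m/s, Re = 1.18×10^5, ε/D = 3.73×10^-6, f = 0.01730, h_3 = f(L/D)V²/2g = 0.01656 m
Series → Q common, losses add: H = Σh = 4.076 m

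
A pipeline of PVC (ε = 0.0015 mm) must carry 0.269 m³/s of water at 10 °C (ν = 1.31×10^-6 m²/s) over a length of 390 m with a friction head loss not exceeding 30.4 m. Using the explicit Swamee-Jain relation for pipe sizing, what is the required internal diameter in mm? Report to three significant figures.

D ≈ 248 mm

Swamee-Jain (Type III): D = 0.66·[ε^1.25·(LQ²/(gh_f))^4.75 + ν·Q^9.4·(L/(gh_f))^5.2]^0.04
LQ²/(gh_f) = 0.09463; L/(gh_f) = 1.308
Term 1 = ε^1.25·(…)^4.75 = 7.18×10^-13; Term 2 = ν·Q^9.4·(…)^5.2 = 2.31×10^-11
D = 0.66·(7.18×10^-13 + 2.31×10^-11)^0.04 = 0.2481 m = 248 mm
Check: V = 5.57 m/s, Re = 1.05×10^6, f = 0.01166, h_f = 28.9 m ≈ 30.4 m ✓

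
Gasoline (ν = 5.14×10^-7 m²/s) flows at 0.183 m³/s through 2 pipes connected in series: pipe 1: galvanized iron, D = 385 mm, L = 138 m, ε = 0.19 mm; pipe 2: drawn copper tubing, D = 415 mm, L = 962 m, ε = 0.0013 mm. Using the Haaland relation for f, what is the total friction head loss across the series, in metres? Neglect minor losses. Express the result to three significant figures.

Pipe 1: V = 1.572 m/s, Re = 1.18×10^6, ε/D = 4.94×10^-4, f = 0.01706, h_1 = f(L/D)V²/2g = 0.7703 m
Pipe 2: V = 1.353 m/s, Re = 1.09×10^6, ε/D = 3.13×10^-6, f = 0.01147, h_2 = f(L/D)V²/2g = 2.481 m
Series → Q common, losses add: H = Σh = 3.251 m

H ≈ 3.25 m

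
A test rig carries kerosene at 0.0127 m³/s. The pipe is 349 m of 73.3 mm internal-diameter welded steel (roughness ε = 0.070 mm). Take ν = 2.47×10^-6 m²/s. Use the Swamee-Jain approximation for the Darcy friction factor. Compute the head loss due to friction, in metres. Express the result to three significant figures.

V = 4Q/(πD²) = 4·0.0127/(π·0.0733²) = 3.010 m/s
Re = VD/ν = 3.010·0.0733/2.47×10^-6 = 8.93×10^4 → turbulent
ε/D = 0.070/73.3 = 9.55×10^-4
Swamee-Jain: f = 0.02244
h_f = f(L/D)V²/(2g) = 0.02244·(349/0.0733)·3.010²/(2·9.81) = 49.31 m

h_f ≈ 49.3 m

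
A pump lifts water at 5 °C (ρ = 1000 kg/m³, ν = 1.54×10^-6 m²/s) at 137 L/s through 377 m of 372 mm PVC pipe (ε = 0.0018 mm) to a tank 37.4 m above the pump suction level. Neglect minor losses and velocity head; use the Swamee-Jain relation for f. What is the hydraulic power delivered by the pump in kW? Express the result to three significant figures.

V = 4Q/(πD²) = 1.261 m/s; Re = 3.04×10^5; ε/D = 4.84×10^-6; f = 0.01439
h_f = f(L/D)V²/2g = 1.181 m
Total head H = z + h_f = 37.4 + 1.181 = 38.58 m
P_hyd = ρgQH = 1000·9.81·0.137·38.58 = 51.85 kW

P_hyd ≈ 51.9 kW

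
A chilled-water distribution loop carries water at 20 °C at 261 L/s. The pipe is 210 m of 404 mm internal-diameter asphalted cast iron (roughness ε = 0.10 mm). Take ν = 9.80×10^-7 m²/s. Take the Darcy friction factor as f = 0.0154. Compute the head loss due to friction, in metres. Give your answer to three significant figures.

h_f ≈ 1.69 m

V = 4Q/(πD²) = 4·0.261/(π·0.404²) = 2.036 m/s
h_f = f(L/D)V²/(2g) = 0.01540·(210/0.404)·2.036²/(2·9.81) = 1.691 m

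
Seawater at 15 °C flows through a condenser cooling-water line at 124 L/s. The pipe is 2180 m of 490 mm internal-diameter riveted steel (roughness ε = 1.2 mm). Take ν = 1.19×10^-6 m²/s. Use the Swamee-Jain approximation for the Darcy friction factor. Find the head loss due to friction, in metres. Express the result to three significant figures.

V = 4Q/(πD²) = 4·0.124/(π·0.490²) = 0.6576 m/s
Re = VD/ν = 0.6576·0.490/1.19×10^-6 = 2.71×10^5 → turbulent
ε/D = 1.2/490 = 0.00245
Swamee-Jain: f = 0.02547
h_f = f(L/D)V²/(2g) = 0.02547·(2180/0.490)·0.6576²/(2·9.81) = 2.497 m

h_f ≈ 2.50 m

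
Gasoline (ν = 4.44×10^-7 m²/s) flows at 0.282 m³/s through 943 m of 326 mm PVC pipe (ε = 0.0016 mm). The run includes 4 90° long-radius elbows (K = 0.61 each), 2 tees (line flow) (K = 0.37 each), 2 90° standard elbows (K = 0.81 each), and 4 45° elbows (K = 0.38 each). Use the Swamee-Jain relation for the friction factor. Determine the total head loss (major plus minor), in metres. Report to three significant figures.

H_L ≈ 20.9 m

V = 4Q/(πD²) = 3.379 m/s; V²/2g = 0.5818 m
Re = 2.48×10^6, ε/D = 4.91×10^-6 → f = 0.01023 (Swamee-Jain)
Major: h_f = f(L/D)·V²/2g = 0.01023·2893·0.5818 = 17.22 m
Minor: ΣK = 6.32; h_m = ΣK·V²/2g = 3.677 m
Total H_L = 17.22 + 3.677 = 20.90 m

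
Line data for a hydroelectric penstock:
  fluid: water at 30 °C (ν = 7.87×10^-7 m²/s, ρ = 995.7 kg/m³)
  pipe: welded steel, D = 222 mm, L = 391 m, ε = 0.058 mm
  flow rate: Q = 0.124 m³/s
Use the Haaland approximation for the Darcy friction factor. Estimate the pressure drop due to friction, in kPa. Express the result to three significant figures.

Δp ≈ 138 kPa

V = 4Q/(πD²) = 4·0.124/(π·0.222²) = 3.204 m/s
Re = VD/ν = 3.204·0.222/7.87×10^-7 = 9.04×10^5 → turbulent
ε/D = 0.058/222 = 2.61×10^-4
Haaland: f = 0.01531
h_f = f(L/D)V²/(2g) = 0.01531·(391/0.222)·3.204²/(2·9.81) = 14.10 m
Δp = ρg·h_f = 995.7·9.81·14.10 = 137.7 kPa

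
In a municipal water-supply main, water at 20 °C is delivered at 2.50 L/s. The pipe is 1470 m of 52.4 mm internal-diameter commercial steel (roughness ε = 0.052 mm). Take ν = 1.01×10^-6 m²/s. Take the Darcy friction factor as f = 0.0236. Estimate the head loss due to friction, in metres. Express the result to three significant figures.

h_f ≈ 45.3 m

V = 4Q/(πD²) = 4·0.00250/(π·0.0524²) = 1.159 m/s
h_f = f(L/D)V²/(2g) = 0.02360·(1470/0.0524)·1.159²/(2·9.81) = 45.35 m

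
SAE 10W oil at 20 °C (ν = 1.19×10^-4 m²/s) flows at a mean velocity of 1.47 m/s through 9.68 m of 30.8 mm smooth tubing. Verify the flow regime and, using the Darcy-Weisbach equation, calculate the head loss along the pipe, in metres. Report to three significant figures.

h_f ≈ 5.82 m

Re = VD/ν = 1.47·0.03080/1.19×10^-4 = 380 → laminar (Re < 2300)
f = 64/Re = 0.1682
h_f = f(L/D)V²/(2g) = 0.1682·(9.68/0.03080)·1.47²/(2·9.81) = 5.823 m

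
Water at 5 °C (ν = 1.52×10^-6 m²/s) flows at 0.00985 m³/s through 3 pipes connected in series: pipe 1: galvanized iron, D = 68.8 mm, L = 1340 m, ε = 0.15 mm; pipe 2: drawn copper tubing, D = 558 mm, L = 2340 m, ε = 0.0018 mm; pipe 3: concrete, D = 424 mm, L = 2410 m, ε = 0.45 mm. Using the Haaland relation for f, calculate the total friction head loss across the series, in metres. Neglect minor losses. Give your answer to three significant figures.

Pipe 1: V = 2.650 m/s, Re = 1.20×10^5, ε/D = 0.00218, f = 0.02522, h_1 = f(L/D)V²/2g = 175.8 m
Pipe 2: V = 0.04028 m/s, Re = 1.48×10^4, ε/D = 3.23×10^-6, f = 0.02782, h_2 = f(L/D)V²/2g = 0.009647 m
Pipe 3: V = 0.06976 m/s, Re = 1.95×10^4, ε/D = 0.00106, f = 0.02789, h_3 = f(L/D)V²/2g = 0.03932 m
Series → Q common, losses add: H = Σh = 175.8 m

H ≈ 176 m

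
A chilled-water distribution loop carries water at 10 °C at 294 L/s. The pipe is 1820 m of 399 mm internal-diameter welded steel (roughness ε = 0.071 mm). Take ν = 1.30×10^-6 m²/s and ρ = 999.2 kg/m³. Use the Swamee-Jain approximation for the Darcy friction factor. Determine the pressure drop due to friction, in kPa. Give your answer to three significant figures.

Δp ≈ 187 kPa

V = 4Q/(πD²) = 4·0.294/(π·0.399²) = 2.351 m/s
Re = VD/ν = 2.351·0.399/1.30×10^-6 = 7.22×10^5 → turbulent
ε/D = 0.071/399 = 1.78×10^-4
Swamee-Jain: f = 0.01484
h_f = f(L/D)V²/(2g) = 0.01484·(1820/0.399)·2.351²/(2·9.81) = 19.08 m
Δp = ρg·h_f = 999.2·9.81·19.08 = 187.0 kPa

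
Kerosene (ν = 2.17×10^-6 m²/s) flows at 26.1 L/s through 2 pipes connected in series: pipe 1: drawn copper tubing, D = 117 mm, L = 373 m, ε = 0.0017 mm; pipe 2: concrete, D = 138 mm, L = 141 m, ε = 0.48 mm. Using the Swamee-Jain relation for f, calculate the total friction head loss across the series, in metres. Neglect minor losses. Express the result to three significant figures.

Pipe 1: V = 2.428 m/s, Re = 1.31×10^5, ε/D = 1.45×10^-5, f = 0.01700, h_1 = f(L/D)V²/2g = 16.28 m
Pipe 2: V = 1.745 m/s, Re = 1.11×10^5, ε/D = 0.00348, f = 0.02860, h_2 = f(L/D)V²/2g = 4.535 m
Series → Q common, losses add: H = Σh = 20.82 m

H ≈ 20.8 m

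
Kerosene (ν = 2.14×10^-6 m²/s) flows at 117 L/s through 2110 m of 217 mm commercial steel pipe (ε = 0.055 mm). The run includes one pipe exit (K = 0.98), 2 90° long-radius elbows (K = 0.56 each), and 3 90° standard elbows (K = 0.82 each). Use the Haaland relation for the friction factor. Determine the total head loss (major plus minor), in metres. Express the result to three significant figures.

H_L ≈ 83.5 m

V = 4Q/(πD²) = 3.164 m/s; V²/2g = 0.5101 m
Re = 3.21×10^5, ε/D = 2.53×10^-4 → f = 0.01636 (Haaland)
Major: h_f = f(L/D)·V²/2g = 0.01636·9724·0.5101 = 81.15 m
Minor: ΣK = 4.56; h_m = ΣK·V²/2g = 2.326 m
Total H_L = 81.15 + 2.326 = 83.48 m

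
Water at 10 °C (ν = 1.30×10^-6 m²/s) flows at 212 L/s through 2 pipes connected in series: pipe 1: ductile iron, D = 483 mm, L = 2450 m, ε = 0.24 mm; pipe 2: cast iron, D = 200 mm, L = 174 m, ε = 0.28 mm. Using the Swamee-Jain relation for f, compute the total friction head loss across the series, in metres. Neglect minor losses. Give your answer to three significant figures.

Pipe 1: V = 1.157 m/s, Re = 4.30×10^5, ε/D = 4.97×10^-4, f = 0.01790, h_1 = f(L/D)V²/2g = 6.195 m
Pipe 2: V = 6.748 m/s, Re = 1.04×10^6, ε/D = 0.00140, f = 0.02166, h_2 = f(L/D)V²/2g = 43.74 m
Series → Q common, losses add: H = Σh = 49.93 m

H ≈ 49.9 m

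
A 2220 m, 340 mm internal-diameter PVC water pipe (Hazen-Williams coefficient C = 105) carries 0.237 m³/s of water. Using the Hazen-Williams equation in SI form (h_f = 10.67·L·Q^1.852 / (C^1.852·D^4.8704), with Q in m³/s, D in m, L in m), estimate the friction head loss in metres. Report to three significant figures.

h_f = 10.67·2220·0.237^1.852 / (105^1.852·0.340^4.8704) = 56.91 m

h_f ≈ 56.9 m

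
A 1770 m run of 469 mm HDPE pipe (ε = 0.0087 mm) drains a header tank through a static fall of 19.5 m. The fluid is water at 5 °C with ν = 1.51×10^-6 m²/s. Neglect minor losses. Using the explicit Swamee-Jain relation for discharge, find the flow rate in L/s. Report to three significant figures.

Swamee-Jain (Type II): Q = -0.965·√(gD⁵h_f/L)·ln[ε/(3.7D) + √(3.17ν²L/(gD³h_f))]
√(gD⁵h_f/L) = √(9.81·0.469⁵·19.5/1770) = 0.04952
ε/(3.7D) = 5.01×10^-6; √(3.17ν²L/(gD³h_f)) = 2.55×10^-5
Q = -0.965·0.04952·ln(3.047×10^-5) = 0.4969 m³/s
Check: V = 2.88 m/s, Re = 8.93×10^5, f = 0.01224, h_f = 19.5 m ≈ 19.5 m ✓

Q ≈ 497 L/s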